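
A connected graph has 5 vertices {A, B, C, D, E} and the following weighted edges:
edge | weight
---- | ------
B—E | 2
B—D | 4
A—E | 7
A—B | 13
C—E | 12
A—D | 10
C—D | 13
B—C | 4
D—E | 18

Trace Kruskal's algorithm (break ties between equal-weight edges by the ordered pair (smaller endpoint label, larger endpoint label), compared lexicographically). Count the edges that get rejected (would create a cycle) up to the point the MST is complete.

Kruskal: consider edges lightest-first.
B—E (2): add — endpoints in different components.
B—C (4): add — endpoints in different components.
B—D (4): add — endpoints in different components.
A—E (7): add — endpoints in different components.
Edges rejected before the tree was complete: 0.

0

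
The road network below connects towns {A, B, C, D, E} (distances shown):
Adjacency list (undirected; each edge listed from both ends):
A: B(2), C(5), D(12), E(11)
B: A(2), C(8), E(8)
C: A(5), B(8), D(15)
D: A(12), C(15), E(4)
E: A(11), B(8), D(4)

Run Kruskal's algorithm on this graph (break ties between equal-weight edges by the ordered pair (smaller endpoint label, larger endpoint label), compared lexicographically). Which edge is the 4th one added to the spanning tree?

B-E

Kruskal: consider edges lightest-first.
A-B (2): add. Components now {A,B} {C} {D} {E}
D-E (4): add. Components now {A,B} {C} {D,E}
A-C (5): add. Components now {A,B,C} {D,E}
B-C (8): skip — B and C already connected.
B-E (8): add. Components now {A,B,C,D,E}
The 4th edge added is B-E.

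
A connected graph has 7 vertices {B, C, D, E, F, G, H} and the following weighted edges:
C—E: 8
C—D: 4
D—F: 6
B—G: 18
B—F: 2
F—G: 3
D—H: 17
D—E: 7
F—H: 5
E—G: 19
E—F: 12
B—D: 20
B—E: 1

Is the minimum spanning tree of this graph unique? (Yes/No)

Kruskal: consider edges lightest-first.
B—E (1): add — endpoints in different components.
B—F (2): add — endpoints in different components.
F—G (3): add — endpoints in different components.
C—D (4): add — endpoints in different components.
F—H (5): add — endpoints in different components.
D—F (6): add — endpoints in different components.
Every non-tree edge has weight strictly greater than the heaviest edge on the tree path between its endpoints, so the MST is unique.

Yes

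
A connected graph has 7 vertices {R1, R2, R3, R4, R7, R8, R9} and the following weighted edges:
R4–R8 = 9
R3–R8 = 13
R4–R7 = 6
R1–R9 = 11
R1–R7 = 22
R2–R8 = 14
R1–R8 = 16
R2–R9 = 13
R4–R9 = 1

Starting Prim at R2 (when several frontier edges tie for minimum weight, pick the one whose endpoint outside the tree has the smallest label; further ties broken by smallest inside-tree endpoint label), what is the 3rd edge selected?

Prim, starting at R2.
Step 1: frontier [R2–R9 13, R2–R8 14] → take R2–R9 (13); add R9.
Step 2: frontier [R2–R8 14, R4–R9 1, R1–R9 11] → take R4–R9 (1); add R4.
Step 3: frontier [R2–R8 14, R4–R7 6, R4–R8 9, R1–R9 11] → take R4–R7 (6); add R7.
Step 4: frontier [R2–R8 14, R4–R8 9, R1–R7 22, R1–R9 11] → take R4–R8 (9); add R8.
Step 5: frontier [R1–R7 22, R3–R8 13, R1–R8 16, R1–R9 11] → take R1–R9 (11); add R1.
Step 6: frontier [R3–R8 13] → take R3–R8 (13); add R3.
The 3rd edge added is R4–R7.

R4-R7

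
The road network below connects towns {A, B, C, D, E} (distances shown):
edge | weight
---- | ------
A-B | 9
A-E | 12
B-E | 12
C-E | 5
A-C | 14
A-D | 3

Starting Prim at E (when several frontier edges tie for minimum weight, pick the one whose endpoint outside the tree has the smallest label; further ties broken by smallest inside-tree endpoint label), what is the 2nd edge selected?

Grow the tree from E using Prim:
Step 1: frontier [C-E 5, A-E 12, B-E 12] → take C-E (5); add C.
Step 2: frontier [A-C 14, A-E 12, B-E 12] → take A-E (12); add A.
Step 3: frontier [A-D 3, A-B 9, B-E 12] → take A-D (3); add D.
Step 4: frontier [A-B 9, B-E 12] → take A-B (9); add B.
The 2nd edge added is A-E.

A-E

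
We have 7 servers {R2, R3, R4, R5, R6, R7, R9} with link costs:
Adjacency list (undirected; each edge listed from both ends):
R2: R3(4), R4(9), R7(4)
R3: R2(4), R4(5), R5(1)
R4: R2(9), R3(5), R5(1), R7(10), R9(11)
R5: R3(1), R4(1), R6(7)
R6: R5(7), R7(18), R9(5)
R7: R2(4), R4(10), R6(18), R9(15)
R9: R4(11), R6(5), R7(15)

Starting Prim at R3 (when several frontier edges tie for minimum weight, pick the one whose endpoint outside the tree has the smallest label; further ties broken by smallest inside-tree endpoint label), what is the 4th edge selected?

R2-R7

Grow the tree from R3 using Prim:
Step 1: frontier [R3 R5 1, R2 R3 4, R3 R4 5] → take R3 R5 (1); add R5.
Step 2: frontier [R2 R3 4, R3 R4 5, R4 R5 1, R5 R6 7] → take R4 R5 (1); add R4.
Step 3: frontier [R2 R3 4, R2 R4 9, R4 R7 10, R4 R9 11, R5 R6 7] → take R2 R3 (4); add R2.
Step 4: frontier [R2 R7 4, R4 R7 10, R4 R9 11, R5 R6 7] → take R2 R7 (4); add R7.
Step 5: frontier [R4 R9 11, R5 R6 7, R7 R9 15, R6 R7 18] → take R5 R6 (7); add R6.
Step 6: frontier [R4 R9 11, R6 R9 5, R7 R9 15] → take R6 R9 (5); add R9.
The 4th edge added is R2 R7.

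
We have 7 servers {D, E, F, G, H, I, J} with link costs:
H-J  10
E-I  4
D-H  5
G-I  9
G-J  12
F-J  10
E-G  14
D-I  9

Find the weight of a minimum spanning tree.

47

Prim, starting at E.
Step 1: frontier [E-I 4, E-G 14] → take E-I (4); add I.
Step 2: frontier [E-G 14, D-I 9, G-I 9] → take D-I (9); add D.
Step 3: frontier [D-H 5, E-G 14, G-I 9] → take D-H (5); add H.
Step 4: frontier [E-G 14, H-J 10, G-I 9] → take G-I (9); add G.
Step 5: frontier [G-J 12, H-J 10] → take H-J (10); add J.
Step 6: frontier [F-J 10] → take F-J (10); add F.
MST edges: E-I, D-I, D-H, G-I, H-J, F-J; total weight 4+9+5+9+10+10 = 47.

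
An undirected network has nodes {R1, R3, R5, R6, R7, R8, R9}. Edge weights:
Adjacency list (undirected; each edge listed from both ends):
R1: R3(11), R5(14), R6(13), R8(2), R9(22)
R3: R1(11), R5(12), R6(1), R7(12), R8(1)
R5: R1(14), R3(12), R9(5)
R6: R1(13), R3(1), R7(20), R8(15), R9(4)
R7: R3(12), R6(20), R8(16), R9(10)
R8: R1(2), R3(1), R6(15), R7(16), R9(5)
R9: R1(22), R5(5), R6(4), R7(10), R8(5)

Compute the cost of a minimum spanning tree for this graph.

Grow the tree from R1 using Prim:
Step 1: cheapest edge leaving the tree is R1—R8 (2); add R8.
Step 2: cheapest edge leaving the tree is R3—R8 (1); add R3.
Step 3: cheapest edge leaving the tree is R3—R6 (1); add R6.
Step 4: cheapest edge leaving the tree is R6—R9 (4); add R9.
Step 5: cheapest edge leaving the tree is R5—R9 (5); add R5.
Step 6: cheapest edge leaving the tree is R7—R9 (10); add R7.
MST edges: R1—R8, R3—R8, R3—R6, R6—R9, R5—R9, R7—R9; total weight 2+1+1+4+5+10 = 23.

23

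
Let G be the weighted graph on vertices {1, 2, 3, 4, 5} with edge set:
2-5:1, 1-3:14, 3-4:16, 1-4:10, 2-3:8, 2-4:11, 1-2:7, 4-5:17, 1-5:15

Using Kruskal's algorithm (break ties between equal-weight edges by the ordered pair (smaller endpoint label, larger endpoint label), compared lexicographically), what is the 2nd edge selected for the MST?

1-2

Kruskal: consider edges lightest-first.
2-5 (1): add — endpoints in different components.
1-2 (7): add — endpoints in different components.
2-3 (8): add — endpoints in different components.
1-4 (10): add — endpoints in different components.
The 2nd edge added is 1-2.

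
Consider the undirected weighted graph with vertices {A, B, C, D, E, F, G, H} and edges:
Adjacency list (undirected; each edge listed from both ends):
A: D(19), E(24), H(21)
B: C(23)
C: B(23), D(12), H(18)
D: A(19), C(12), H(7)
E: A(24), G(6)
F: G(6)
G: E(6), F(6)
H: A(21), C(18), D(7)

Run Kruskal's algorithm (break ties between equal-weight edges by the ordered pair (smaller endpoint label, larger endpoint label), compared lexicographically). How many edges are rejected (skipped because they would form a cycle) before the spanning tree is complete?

Kruskal's algorithm — process edges by increasing weight (ties by edge label):
E-G (6): add — endpoints in different components.
F-G (6): add — endpoints in different components.
D-H (7): add — endpoints in different components.
C-D (12): add — endpoints in different components.
C-H (18): skip — C and H already connected.
A-D (19): add — endpoints in different components.
A-H (21): skip — A and H already connected.
B-C (23): add — endpoints in different components.
A-E (24): add — endpoints in different components.
Edges rejected before the tree was complete: 2.

2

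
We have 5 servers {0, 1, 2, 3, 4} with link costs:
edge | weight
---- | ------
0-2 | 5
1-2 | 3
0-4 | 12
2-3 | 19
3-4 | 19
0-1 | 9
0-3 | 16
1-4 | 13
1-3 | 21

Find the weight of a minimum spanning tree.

36

Kruskal: consider edges lightest-first.
1-2 (3): add — endpoints in different components.
0-2 (5): add — endpoints in different components.
0-1 (9): skip — 0 and 1 already connected.
0-4 (12): add — endpoints in different components.
1-4 (13): skip — 1 and 4 already connected.
0-3 (16): add — endpoints in different components.
MST edges: 1-2, 0-2, 0-4, 0-3; total weight 3+5+12+16 = 36.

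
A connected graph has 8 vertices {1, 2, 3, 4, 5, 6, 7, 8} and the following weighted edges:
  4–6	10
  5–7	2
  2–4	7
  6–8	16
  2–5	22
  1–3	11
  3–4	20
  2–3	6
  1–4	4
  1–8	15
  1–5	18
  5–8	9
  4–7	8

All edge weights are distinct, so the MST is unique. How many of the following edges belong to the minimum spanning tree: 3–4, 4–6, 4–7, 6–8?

2

Kruskal's algorithm — process edges by increasing weight (ties by edge label):
5–7 (2): add — endpoints in different components.
1–4 (4): add — endpoints in different components.
2–3 (6): add — endpoints in different components.
2–4 (7): add — endpoints in different components.
4–7 (8): add — endpoints in different components.
5–8 (9): add — endpoints in different components.
4–6 (10): add — endpoints in different components.
MST edge set: {5–7, 1–4, 2–3, 2–4, 4–7, 5–8, 4–6}.
Of the listed edges, {4–6, 4–7} are in the MST → 2.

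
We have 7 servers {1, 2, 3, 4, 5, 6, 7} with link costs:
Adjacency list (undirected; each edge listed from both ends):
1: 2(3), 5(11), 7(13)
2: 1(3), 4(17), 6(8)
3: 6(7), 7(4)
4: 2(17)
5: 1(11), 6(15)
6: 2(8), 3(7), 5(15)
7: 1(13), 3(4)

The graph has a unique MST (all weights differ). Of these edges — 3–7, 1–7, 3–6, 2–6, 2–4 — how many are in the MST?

Kruskal's algorithm — process edges by increasing weight (ties by edge label):
1–2 (3): add. Components now {1,2} {3} {4} {5} {6} {7}
3–7 (4): add. Components now {1,2} {3,7} {4} {5} {6}
3–6 (7): add. Components now {1,2} {3,6,7} {4} {5}
2–6 (8): add. Components now {1,2,3,6,7} {4} {5}
1–5 (11): add. Components now {1,2,3,5,6,7} {4}
1–7 (13): skip — 1 and 7 already connected.
5–6 (15): skip — 5 and 6 already connected.
2–4 (17): add. Components now {1,2,3,4,5,6,7}
MST edge set: {1–2, 3–7, 3–6, 2–6, 1–5, 2–4}.
Of the listed edges, {3–7, 3–6, 2–6, 2–4} are in the MST → 4.

4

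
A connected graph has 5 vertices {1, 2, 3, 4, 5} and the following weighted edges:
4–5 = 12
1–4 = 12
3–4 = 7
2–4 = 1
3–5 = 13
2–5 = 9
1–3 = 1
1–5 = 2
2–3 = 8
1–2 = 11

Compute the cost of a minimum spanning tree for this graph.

11

Prim's algorithm from 5:
Step 1: cheapest edge leaving the tree is 1–5 (2); add 1.
Step 2: cheapest edge leaving the tree is 1–3 (1); add 3.
Step 3: cheapest edge leaving the tree is 3–4 (7); add 4.
Step 4: cheapest edge leaving the tree is 2–4 (1); add 2.
MST edges: 1–5, 1–3, 3–4, 2–4; total weight 2+1+7+1 = 11.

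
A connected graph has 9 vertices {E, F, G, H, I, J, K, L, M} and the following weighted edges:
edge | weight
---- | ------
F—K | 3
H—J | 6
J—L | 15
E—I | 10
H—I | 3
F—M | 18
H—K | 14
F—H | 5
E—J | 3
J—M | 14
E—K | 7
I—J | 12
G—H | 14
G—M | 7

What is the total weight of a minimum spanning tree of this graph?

Kruskal: consider edges lightest-first.
E—J (3): add — endpoints in different components.
F—K (3): add — endpoints in different components.
H—I (3): add — endpoints in different components.
F—H (5): add — endpoints in different components.
H—J (6): add — endpoints in different components.
E—K (7): skip — E and K already connected.
G—M (7): add — endpoints in different components.
E—I (10): skip — E and I already connected.
I—J (12): skip — I and J already connected.
G—H (14): add — endpoints in different components.
H—K (14): skip — H and K already connected.
J—M (14): skip — J and M already connected.
J—L (15): add — endpoints in different components.
MST edges: E—J, F—K, H—I, F—H, H—J, G—M, G—H, J—L; total weight 3+3+3+5+6+7+14+15 = 56.

56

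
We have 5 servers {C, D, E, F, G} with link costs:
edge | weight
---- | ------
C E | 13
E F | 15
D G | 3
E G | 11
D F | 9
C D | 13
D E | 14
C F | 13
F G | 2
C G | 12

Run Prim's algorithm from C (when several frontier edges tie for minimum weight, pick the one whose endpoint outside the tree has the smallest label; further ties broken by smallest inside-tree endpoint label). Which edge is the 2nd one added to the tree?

Prim, starting at C.
Step 1: cheapest edge leaving the tree is C G (12); add G.
Step 2: cheapest edge leaving the tree is F G (2); add F.
Step 3: cheapest edge leaving the tree is D G (3); add D.
Step 4: cheapest edge leaving the tree is E G (11); add E.
The 2nd edge added is F G.

F-G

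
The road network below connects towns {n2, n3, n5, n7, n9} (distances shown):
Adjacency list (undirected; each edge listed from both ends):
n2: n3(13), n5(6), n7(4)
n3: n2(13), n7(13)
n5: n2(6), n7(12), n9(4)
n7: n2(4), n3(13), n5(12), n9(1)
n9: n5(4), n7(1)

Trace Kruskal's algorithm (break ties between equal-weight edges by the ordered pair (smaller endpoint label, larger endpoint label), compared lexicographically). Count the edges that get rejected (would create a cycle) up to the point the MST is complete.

Kruskal's algorithm — process edges by increasing weight (ties by edge label):
n7-n9 (1): add. Components now {n7,n9} {n2} {n5} {n3}
n2-n7 (4): add. Components now {n2,n7,n9} {n5} {n3}
n5-n9 (4): add. Components now {n2,n5,n7,n9} {n3}
n2-n5 (6): skip — n2 and n5 already connected.
n5-n7 (12): skip — n7 and n5 already connected.
n2-n3 (13): add. Components now {n2,n3,n5,n7,n9}
Edges rejected before the tree was complete: 2.

2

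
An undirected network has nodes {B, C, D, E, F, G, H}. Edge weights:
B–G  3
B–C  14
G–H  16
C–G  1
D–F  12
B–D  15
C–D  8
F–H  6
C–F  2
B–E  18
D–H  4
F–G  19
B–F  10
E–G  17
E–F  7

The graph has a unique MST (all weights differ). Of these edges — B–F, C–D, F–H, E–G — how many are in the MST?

1

Sort edges by weight, then run Kruskal:
C–G (1): add — endpoints in different components.
C–F (2): add — endpoints in different components.
B–G (3): add — endpoints in different components.
D–H (4): add — endpoints in different components.
F–H (6): add — endpoints in different components.
E–F (7): add — endpoints in different components.
MST edge set: {C–G, C–F, B–G, D–H, F–H, E–F}.
Of the listed edges, {F–H} are in the MST → 1.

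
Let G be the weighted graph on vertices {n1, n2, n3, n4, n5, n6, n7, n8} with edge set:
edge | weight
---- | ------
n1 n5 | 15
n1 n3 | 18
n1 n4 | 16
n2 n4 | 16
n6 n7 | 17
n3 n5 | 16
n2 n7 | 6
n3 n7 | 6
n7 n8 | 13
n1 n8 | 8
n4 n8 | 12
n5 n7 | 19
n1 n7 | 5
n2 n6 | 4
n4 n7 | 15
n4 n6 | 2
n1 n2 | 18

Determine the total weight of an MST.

Kruskal's algorithm — process edges by increasing weight (ties by edge label):
n4 n6 (2): add — endpoints in different components.
n2 n6 (4): add — endpoints in different components.
n1 n7 (5): add — endpoints in different components.
n2 n7 (6): add — endpoints in different components.
n3 n7 (6): add — endpoints in different components.
n1 n8 (8): add — endpoints in different components.
n4 n8 (12): skip — n8 and n4 already connected.
n7 n8 (13): skip — n8 and n7 already connected.
n1 n5 (15): add — endpoints in different components.
MST edges: n4 n6, n2 n6, n1 n7, n2 n7, n3 n7, n1 n8, n1 n5; total weight 2+4+5+6+6+8+15 = 46.

46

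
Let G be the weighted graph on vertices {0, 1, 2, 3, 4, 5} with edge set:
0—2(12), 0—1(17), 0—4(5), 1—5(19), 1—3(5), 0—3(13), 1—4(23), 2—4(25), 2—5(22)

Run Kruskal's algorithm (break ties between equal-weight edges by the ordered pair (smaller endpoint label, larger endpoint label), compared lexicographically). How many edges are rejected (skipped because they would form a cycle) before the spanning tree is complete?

1

Kruskal's algorithm — process edges by increasing weight (ties by edge label):
0—4 (5): add. Components now {0,4} {1} {2} {3} {5}
1—3 (5): add. Components now {0,4} {1,3} {2} {5}
0—2 (12): add. Components now {0,2,4} {1,3} {5}
0—3 (13): add. Components now {0,1,2,3,4} {5}
0—1 (17): skip — 0 and 1 already connected.
1—5 (19): add. Components now {0,1,2,3,4,5}
Edges rejected before the tree was complete: 1.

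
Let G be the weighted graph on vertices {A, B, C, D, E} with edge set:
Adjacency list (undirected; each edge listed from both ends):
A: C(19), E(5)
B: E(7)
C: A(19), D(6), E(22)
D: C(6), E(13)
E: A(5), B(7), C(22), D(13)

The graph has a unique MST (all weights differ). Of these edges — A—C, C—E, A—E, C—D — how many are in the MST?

Sort edges by weight, then run Kruskal:
A—E (5): add — endpoints in different components.
C—D (6): add — endpoints in different components.
B—E (7): add — endpoints in different components.
D—E (13): add — endpoints in different components.
MST edge set: {A—E, C—D, B—E, D—E}.
Of the listed edges, {A—E, C—D} are in the MST → 2.

2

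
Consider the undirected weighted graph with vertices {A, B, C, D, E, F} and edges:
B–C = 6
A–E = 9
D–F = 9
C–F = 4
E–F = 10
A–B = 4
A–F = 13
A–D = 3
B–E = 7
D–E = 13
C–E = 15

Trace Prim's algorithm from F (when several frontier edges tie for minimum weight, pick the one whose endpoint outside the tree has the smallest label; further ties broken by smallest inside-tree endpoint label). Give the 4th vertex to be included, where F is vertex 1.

Prim, starting at F.
Step 1: cheapest edge leaving the tree is C–F (4); add C.
Step 2: cheapest edge leaving the tree is B–C (6); add B.
Step 3: cheapest edge leaving the tree is A–B (4); add A.
Step 4: cheapest edge leaving the tree is A–D (3); add D.
Step 5: cheapest edge leaving the tree is B–E (7); add E.
Vertex order: F, C, B, A, D, E. The 4th vertex is A.

A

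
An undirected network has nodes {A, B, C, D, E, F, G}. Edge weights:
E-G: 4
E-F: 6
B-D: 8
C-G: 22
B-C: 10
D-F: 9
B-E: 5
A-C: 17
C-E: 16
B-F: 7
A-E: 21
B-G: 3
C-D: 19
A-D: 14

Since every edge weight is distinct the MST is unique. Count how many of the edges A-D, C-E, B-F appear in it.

1

Sort edges by weight, then run Kruskal:
B-G (3): add. Components now {A} {B,G} {C} {D} {E} {F}
E-G (4): add. Components now {A} {B,E,G} {C} {D} {F}
B-E (5): skip — B and E already connected.
E-F (6): add. Components now {A} {B,E,F,G} {C} {D}
B-F (7): skip — B and F already connected.
B-D (8): add. Components now {A} {B,D,E,F,G} {C}
D-F (9): skip — D and F already connected.
B-C (10): add. Components now {A} {B,C,D,E,F,G}
A-D (14): add. Components now {A,B,C,D,E,F,G}
MST edge set: {B-G, E-G, E-F, B-D, B-C, A-D}.
Of the listed edges, {A-D} are in the MST → 1.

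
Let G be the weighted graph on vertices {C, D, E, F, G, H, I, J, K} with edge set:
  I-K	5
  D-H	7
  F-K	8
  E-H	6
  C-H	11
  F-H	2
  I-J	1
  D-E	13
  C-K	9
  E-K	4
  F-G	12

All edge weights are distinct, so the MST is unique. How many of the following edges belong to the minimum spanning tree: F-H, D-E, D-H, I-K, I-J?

4

Kruskal's algorithm — process edges by increasing weight (ties by edge label):
I-J (1): add — endpoints in different components.
F-H (2): add — endpoints in different components.
E-K (4): add — endpoints in different components.
I-K (5): add — endpoints in different components.
E-H (6): add — endpoints in different components.
D-H (7): add — endpoints in different components.
F-K (8): skip — F and K already connected.
C-K (9): add — endpoints in different components.
C-H (11): skip — C and H already connected.
F-G (12): add — endpoints in different components.
MST edge set: {I-J, F-H, E-K, I-K, E-H, D-H, C-K, F-G}.
Of the listed edges, {F-H, D-H, I-K, I-J} are in the MST → 4.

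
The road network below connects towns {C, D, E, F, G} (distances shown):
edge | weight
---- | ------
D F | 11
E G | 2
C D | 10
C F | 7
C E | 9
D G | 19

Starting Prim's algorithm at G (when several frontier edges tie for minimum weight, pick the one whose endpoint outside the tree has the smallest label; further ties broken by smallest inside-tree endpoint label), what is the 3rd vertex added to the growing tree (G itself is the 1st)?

Prim, starting at G.
Step 1: cheapest edge leaving the tree is E G (2); add E.
Step 2: cheapest edge leaving the tree is C E (9); add C.
Step 3: cheapest edge leaving the tree is C F (7); add F.
Step 4: cheapest edge leaving the tree is C D (10); add D.
Vertex order: G, E, C, F, D. The 3rd vertex is C.

C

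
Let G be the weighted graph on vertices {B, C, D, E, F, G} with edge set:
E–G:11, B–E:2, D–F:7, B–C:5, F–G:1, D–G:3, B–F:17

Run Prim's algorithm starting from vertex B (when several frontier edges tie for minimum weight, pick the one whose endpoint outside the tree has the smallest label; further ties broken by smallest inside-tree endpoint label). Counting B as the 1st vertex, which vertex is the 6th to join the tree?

D

Prim, starting at B.
Step 1: cheapest edge leaving the tree is B–E (2); add E.
Step 2: cheapest edge leaving the tree is B–C (5); add C.
Step 3: cheapest edge leaving the tree is E–G (11); add G.
Step 4: cheapest edge leaving the tree is F–G (1); add F.
Step 5: cheapest edge leaving the tree is D–G (3); add D.
Vertex order: B, E, C, G, F, D. The 6th vertex is D.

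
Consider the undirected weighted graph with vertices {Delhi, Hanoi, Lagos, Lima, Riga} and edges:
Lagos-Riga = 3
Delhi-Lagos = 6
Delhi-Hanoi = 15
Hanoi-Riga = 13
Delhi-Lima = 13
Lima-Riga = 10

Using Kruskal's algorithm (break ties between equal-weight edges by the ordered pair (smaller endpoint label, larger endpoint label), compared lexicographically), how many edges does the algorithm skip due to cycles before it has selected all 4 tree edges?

1

Kruskal's algorithm — process edges by increasing weight (ties by edge label):
Lagos-Riga (3): add — endpoints in different components.
Delhi-Lagos (6): add — endpoints in different components.
Lima-Riga (10): add — endpoints in different components.
Delhi-Lima (13): skip — Lima and Delhi already connected.
Hanoi-Riga (13): add — endpoints in different components.
Edges rejected before the tree was complete: 1.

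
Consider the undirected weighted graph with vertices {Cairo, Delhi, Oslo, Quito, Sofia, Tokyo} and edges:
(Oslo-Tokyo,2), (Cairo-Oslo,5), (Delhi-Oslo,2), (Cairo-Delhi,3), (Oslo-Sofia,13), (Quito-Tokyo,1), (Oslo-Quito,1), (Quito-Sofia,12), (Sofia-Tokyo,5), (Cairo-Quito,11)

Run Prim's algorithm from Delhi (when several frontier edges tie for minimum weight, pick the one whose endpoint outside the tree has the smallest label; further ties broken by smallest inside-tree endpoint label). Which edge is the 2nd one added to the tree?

Oslo-Quito

Prim's algorithm from Delhi:
Step 1: frontier [Delhi-Oslo 2, Cairo-Delhi 3] → take Delhi-Oslo (2); add Oslo.
Step 2: frontier [Cairo-Delhi 3, Oslo-Quito 1, Oslo-Tokyo 2, Cairo-Oslo 5, Oslo-Sofia 13] → take Oslo-Quito (1); add Quito.
Step 3: frontier [Cairo-Delhi 3, Oslo-Tokyo 2, Cairo-Oslo 5, Oslo-Sofia 13, Quito-Tokyo 1, Cairo-Quito 11, Quito-Sofia 12] → take Quito-Tokyo (1); add Tokyo.
Step 4: frontier [Cairo-Delhi 3, Cairo-Oslo 5, Oslo-Sofia 13, Cairo-Quito 11, Quito-Sofia 12, Sofia-Tokyo 5] → take Cairo-Delhi (3); add Cairo.
Step 5: frontier [Oslo-Sofia 13, Quito-Sofia 12, Sofia-Tokyo 5] → take Sofia-Tokyo (5); add Sofia.
The 2nd edge added is Oslo-Quito.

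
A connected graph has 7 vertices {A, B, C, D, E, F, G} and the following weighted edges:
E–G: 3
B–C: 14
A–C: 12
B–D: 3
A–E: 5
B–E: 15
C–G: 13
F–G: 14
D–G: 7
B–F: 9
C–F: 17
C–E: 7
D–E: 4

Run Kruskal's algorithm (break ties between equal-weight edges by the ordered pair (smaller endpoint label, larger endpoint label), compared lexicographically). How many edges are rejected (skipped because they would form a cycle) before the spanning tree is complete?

1

Kruskal: consider edges lightest-first.
B–D (3): add. Components now {A} {B,D} {C} {E} {F} {G}
E–G (3): add. Components now {A} {B,D} {C} {E,G} {F}
D–E (4): add. Components now {A} {B,D,E,G} {C} {F}
A–E (5): add. Components now {A,B,D,E,G} {C} {F}
C–E (7): add. Components now {A,B,C,D,E,G} {F}
D–G (7): skip — D and G already connected.
B–F (9): add. Components now {A,B,C,D,E,F,G}
Edges rejected before the tree was complete: 1.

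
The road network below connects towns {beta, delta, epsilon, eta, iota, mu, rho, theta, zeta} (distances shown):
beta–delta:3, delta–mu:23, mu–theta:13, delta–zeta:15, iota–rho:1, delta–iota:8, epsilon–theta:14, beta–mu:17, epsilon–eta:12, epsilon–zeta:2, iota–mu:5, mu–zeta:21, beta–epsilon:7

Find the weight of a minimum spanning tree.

Prim, starting at rho.
Step 1: frontier [iota–rho 1] → take iota–rho (1); add iota.
Step 2: frontier [iota–mu 5, delta–iota 8] → take iota–mu (5); add mu.
Step 3: frontier [delta–iota 8, mu–theta 13, beta–mu 17, mu–zeta 21, delta–mu 23] → take delta–iota (8); add delta.
Step 4: frontier [beta–delta 3, delta–zeta 15, mu–theta 13, beta–mu 17, mu–zeta 21] → take beta–delta (3); add beta.
Step 5: frontier [beta–epsilon 7, delta–zeta 15, mu–theta 13, mu–zeta 21] → take beta–epsilon (7); add epsilon.
Step 6: frontier [delta–zeta 15, epsilon–zeta 2, epsilon–eta 12, epsilon–theta 14, mu–theta 13, mu–zeta 21] → take epsilon–zeta (2); add zeta.
Step 7: frontier [epsilon–eta 12, epsilon–theta 14, mu–theta 13] → take epsilon–eta (12); add eta.
Step 8: frontier [epsilon–theta 14, mu–theta 13] → take mu–theta (13); add theta.
MST edges: iota–rho, iota–mu, delta–iota, beta–delta, beta–epsilon, epsilon–zeta, epsilon–eta, mu–theta; total weight 1+5+8+3+7+2+12+13 = 51.

51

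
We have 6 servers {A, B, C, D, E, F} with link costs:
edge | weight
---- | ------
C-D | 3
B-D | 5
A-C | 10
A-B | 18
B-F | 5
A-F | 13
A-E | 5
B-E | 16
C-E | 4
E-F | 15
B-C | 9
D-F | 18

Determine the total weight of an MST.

Kruskal: consider edges lightest-first.
C-D (3): add — endpoints in different components.
C-E (4): add — endpoints in different components.
A-E (5): add — endpoints in different components.
B-D (5): add — endpoints in different components.
B-F (5): add — endpoints in different components.
MST edges: C-D, C-E, A-E, B-D, B-F; total weight 3+4+5+5+5 = 22.

22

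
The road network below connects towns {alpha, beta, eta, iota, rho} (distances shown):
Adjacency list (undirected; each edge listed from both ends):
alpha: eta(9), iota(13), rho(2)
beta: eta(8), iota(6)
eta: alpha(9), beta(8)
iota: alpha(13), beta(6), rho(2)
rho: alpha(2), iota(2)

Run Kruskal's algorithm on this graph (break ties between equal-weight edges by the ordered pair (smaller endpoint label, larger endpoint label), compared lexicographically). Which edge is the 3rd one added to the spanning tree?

beta-iota

Kruskal's algorithm — process edges by increasing weight (ties by edge label):
alpha–rho (2): add — endpoints in different components.
iota–rho (2): add — endpoints in different components.
beta–iota (6): add — endpoints in different components.
beta–eta (8): add — endpoints in different components.
The 3rd edge added is beta–iota.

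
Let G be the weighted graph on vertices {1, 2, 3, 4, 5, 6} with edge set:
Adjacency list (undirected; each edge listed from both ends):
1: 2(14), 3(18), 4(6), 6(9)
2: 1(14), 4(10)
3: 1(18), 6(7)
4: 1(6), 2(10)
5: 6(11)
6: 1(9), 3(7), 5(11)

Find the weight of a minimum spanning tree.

Kruskal: consider edges lightest-first.
1 4 (6): add — endpoints in different components.
3 6 (7): add — endpoints in different components.
1 6 (9): add — endpoints in different components.
2 4 (10): add — endpoints in different components.
5 6 (11): add — endpoints in different components.
MST edges: 1 4, 3 6, 1 6, 2 4, 5 6; total weight 6+7+9+10+11 = 43.

43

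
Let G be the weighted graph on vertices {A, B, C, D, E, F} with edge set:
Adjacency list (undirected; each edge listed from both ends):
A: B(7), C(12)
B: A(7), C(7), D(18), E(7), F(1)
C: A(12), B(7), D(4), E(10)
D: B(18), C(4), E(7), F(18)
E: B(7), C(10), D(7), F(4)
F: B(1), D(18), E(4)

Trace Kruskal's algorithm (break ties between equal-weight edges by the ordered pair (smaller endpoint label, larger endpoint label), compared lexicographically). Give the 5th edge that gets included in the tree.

B-C

Kruskal: consider edges lightest-first.
B—F (1): add. Components now {A} {B,F} {C} {D} {E}
C—D (4): add. Components now {A} {B,F} {C,D} {E}
E—F (4): add. Components now {A} {B,E,F} {C,D}
A—B (7): add. Components now {A,B,E,F} {C,D}
B—C (7): add. Components now {A,B,C,D,E,F}
The 5th edge added is B—C.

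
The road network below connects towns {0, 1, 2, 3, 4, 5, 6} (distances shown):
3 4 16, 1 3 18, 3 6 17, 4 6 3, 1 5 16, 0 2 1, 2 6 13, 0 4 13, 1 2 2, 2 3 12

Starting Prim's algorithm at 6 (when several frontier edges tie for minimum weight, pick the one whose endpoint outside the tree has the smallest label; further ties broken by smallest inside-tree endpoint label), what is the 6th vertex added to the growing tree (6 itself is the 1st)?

Grow the tree from 6 using Prim:
Step 1: cheapest edge leaving the tree is 4 6 (3); add 4.
Step 2: cheapest edge leaving the tree is 0 4 (13); add 0.
Step 3: cheapest edge leaving the tree is 0 2 (1); add 2.
Step 4: cheapest edge leaving the tree is 1 2 (2); add 1.
Step 5: cheapest edge leaving the tree is 2 3 (12); add 3.
Step 6: cheapest edge leaving the tree is 1 5 (16); add 5.
Vertex order: 6, 4, 0, 2, 1, 3, 5. The 6th vertex is 3.

3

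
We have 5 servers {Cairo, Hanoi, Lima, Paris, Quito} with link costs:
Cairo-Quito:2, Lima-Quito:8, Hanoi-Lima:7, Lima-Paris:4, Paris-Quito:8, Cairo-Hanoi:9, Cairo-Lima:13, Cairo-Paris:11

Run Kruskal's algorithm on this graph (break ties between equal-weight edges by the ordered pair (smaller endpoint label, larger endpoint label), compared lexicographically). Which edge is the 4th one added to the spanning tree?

Kruskal's algorithm — process edges by increasing weight (ties by edge label):
Cairo-Quito (2): add — endpoints in different components.
Lima-Paris (4): add — endpoints in different components.
Hanoi-Lima (7): add — endpoints in different components.
Lima-Quito (8): add — endpoints in different components.
The 4th edge added is Lima-Quito.

Lima-Quito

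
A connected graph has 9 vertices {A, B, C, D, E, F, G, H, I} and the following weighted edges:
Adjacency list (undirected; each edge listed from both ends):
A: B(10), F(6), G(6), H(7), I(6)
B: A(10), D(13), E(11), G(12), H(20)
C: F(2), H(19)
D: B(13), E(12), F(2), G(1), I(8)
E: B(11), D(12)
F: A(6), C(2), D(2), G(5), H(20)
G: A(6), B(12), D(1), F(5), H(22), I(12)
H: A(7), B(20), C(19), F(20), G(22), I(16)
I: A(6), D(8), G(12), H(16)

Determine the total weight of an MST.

45

Kruskal's algorithm — process edges by increasing weight (ties by edge label):
D—G (1): add — endpoints in different components.
C—F (2): add — endpoints in different components.
D—F (2): add — endpoints in different components.
F—G (5): skip — F and G already connected.
A—F (6): add — endpoints in different components.
A—G (6): skip — A and G already connected.
A—I (6): add — endpoints in different components.
A—H (7): add — endpoints in different components.
D—I (8): skip — D and I already connected.
A—B (10): add — endpoints in different components.
B—E (11): add — endpoints in different components.
MST edges: D—G, C—F, D—F, A—F, A—I, A—H, A—B, B—E; total weight 1+2+2+6+6+7+10+11 = 45.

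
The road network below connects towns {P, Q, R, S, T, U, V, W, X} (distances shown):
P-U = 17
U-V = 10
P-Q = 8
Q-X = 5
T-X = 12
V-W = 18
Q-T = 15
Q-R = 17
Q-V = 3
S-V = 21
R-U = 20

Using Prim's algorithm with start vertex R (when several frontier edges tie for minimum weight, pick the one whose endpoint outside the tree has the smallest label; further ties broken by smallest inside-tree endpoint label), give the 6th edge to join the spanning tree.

T-X

Grow the tree from R using Prim:
Step 1: cheapest edge leaving the tree is Q-R (17); add Q.
Step 2: cheapest edge leaving the tree is Q-V (3); add V.
Step 3: cheapest edge leaving the tree is Q-X (5); add X.
Step 4: cheapest edge leaving the tree is P-Q (8); add P.
Step 5: cheapest edge leaving the tree is U-V (10); add U.
Step 6: cheapest edge leaving the tree is T-X (12); add T.
Step 7: cheapest edge leaving the tree is V-W (18); add W.
Step 8: cheapest edge leaving the tree is S-V (21); add S.
The 6th edge added is T-X.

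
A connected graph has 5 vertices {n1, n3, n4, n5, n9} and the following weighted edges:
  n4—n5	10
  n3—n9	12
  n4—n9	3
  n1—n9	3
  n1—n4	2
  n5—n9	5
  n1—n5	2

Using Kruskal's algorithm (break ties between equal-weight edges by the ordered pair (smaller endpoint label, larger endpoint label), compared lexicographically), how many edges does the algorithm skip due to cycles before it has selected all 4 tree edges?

3

Kruskal: consider edges lightest-first.
n1—n4 (2): add — endpoints in different components.
n1—n5 (2): add — endpoints in different components.
n1—n9 (3): add — endpoints in different components.
n4—n9 (3): skip — n9 and n4 already connected.
n5—n9 (5): skip — n9 and n5 already connected.
n4—n5 (10): skip — n5 and n4 already connected.
n3—n9 (12): add — endpoints in different components.
Edges rejected before the tree was complete: 3.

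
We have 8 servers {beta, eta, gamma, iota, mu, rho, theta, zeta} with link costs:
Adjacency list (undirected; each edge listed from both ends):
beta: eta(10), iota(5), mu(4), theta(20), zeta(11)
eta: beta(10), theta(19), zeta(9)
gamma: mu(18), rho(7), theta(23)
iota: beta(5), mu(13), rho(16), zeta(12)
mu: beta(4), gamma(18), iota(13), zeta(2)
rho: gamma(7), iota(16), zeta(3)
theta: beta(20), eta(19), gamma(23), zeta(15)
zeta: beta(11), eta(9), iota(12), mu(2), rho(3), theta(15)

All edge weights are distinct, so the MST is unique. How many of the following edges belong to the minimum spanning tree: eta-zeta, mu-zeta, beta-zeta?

Kruskal: consider edges lightest-first.
mu-zeta (2): add — endpoints in different components.
rho-zeta (3): add — endpoints in different components.
beta-mu (4): add — endpoints in different components.
beta-iota (5): add — endpoints in different components.
gamma-rho (7): add — endpoints in different components.
eta-zeta (9): add — endpoints in different components.
beta-eta (10): skip — eta and beta already connected.
beta-zeta (11): skip — zeta and beta already connected.
iota-zeta (12): skip — iota and zeta already connected.
iota-mu (13): skip — iota and mu already connected.
theta-zeta (15): add — endpoints in different components.
MST edge set: {mu-zeta, rho-zeta, beta-mu, beta-iota, gamma-rho, eta-zeta, theta-zeta}.
Of the listed edges, {eta-zeta, mu-zeta} are in the MST → 2.

2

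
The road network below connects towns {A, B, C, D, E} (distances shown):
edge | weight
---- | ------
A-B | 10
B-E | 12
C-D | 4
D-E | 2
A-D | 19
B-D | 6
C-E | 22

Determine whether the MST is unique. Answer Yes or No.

Kruskal: consider edges lightest-first.
D-E (2): add — endpoints in different components.
C-D (4): add — endpoints in different components.
B-D (6): add — endpoints in different components.
A-B (10): add — endpoints in different components.
Every non-tree edge has weight strictly greater than the heaviest edge on the tree path between its endpoints, so the MST is unique.

Yes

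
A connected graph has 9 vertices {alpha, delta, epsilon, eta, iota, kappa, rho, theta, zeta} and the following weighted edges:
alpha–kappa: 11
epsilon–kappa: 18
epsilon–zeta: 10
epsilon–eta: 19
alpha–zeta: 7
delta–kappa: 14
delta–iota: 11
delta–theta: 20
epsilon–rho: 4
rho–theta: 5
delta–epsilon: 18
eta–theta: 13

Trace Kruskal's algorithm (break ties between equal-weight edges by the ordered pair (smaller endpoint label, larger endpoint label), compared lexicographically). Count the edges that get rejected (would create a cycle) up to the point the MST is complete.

0

Kruskal's algorithm — process edges by increasing weight (ties by edge label):
epsilon–rho (4): add — endpoints in different components.
rho–theta (5): add — endpoints in different components.
alpha–zeta (7): add — endpoints in different components.
epsilon–zeta (10): add — endpoints in different components.
alpha–kappa (11): add — endpoints in different components.
delta–iota (11): add — endpoints in different components.
eta–theta (13): add — endpoints in different components.
delta–kappa (14): add — endpoints in different components.
Edges rejected before the tree was complete: 0.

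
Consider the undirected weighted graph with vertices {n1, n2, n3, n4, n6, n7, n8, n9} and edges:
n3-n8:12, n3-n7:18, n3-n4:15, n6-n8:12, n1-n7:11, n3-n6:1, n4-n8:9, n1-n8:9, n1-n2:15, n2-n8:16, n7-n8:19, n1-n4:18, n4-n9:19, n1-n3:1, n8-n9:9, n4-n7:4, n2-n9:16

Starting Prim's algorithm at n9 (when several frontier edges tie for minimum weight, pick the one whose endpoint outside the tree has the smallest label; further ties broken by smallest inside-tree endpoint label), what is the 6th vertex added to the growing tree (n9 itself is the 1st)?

Prim, starting at n9.
Step 1: cheapest edge leaving the tree is n8-n9 (9); add n8.
Step 2: cheapest edge leaving the tree is n1-n8 (9); add n1.
Step 3: cheapest edge leaving the tree is n1-n3 (1); add n3.
Step 4: cheapest edge leaving the tree is n3-n6 (1); add n6.
Step 5: cheapest edge leaving the tree is n4-n8 (9); add n4.
Step 6: cheapest edge leaving the tree is n4-n7 (4); add n7.
Step 7: cheapest edge leaving the tree is n1-n2 (15); add n2.
Vertex order: n9, n8, n1, n3, n6, n4, n7, n2. The 6th vertex is n4.

n4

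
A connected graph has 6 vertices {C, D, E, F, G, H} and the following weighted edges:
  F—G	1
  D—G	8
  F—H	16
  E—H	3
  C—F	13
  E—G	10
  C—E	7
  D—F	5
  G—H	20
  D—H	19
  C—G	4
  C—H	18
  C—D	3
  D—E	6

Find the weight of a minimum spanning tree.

17

Sort edges by weight, then run Kruskal:
F—G (1): add — endpoints in different components.
C—D (3): add — endpoints in different components.
E—H (3): add — endpoints in different components.
C—G (4): add — endpoints in different components.
D—F (5): skip — D and F already connected.
D—E (6): add — endpoints in different components.
MST edges: F—G, C—D, E—H, C—G, D—E; total weight 1+3+3+4+6 = 17.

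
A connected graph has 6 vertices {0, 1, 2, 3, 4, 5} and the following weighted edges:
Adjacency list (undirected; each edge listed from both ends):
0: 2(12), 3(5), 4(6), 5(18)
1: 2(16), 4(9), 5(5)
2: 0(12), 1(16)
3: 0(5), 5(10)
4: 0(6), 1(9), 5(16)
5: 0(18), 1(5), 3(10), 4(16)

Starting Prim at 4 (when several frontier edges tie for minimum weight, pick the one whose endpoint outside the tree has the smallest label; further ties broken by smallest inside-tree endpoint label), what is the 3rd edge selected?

1-4

Grow the tree from 4 using Prim:
Step 1: cheapest edge leaving the tree is 0—4 (6); add 0.
Step 2: cheapest edge leaving the tree is 0—3 (5); add 3.
Step 3: cheapest edge leaving the tree is 1—4 (9); add 1.
Step 4: cheapest edge leaving the tree is 1—5 (5); add 5.
Step 5: cheapest edge leaving the tree is 0—2 (12); add 2.
The 3rd edge added is 1—4.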